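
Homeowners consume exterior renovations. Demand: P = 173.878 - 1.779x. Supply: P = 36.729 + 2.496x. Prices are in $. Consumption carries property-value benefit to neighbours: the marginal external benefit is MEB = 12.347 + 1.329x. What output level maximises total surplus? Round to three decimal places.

Social marginal benefit = demand + MEB = 186.225 - 0.450x.
Set SMB = MC: 186.225 - 0.450x = 36.729 + 2.496x → x* = 50.7454.

x* = 50.745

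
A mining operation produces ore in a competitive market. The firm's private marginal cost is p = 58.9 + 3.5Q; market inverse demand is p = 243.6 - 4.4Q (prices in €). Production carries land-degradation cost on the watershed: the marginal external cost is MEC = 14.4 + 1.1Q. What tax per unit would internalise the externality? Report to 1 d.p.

Social marginal cost = private MC + MEC = 73.3 + 4.6Q.
Set SMC = demand: 73.3 + 4.6Q = 243.6 - 4.4Q → Q* = 18.9222.
The Pigouvian tax equals MEC at Q*: 14.4 + 1.1×18.9222 = 35.2144.

tax = €35.2 per unit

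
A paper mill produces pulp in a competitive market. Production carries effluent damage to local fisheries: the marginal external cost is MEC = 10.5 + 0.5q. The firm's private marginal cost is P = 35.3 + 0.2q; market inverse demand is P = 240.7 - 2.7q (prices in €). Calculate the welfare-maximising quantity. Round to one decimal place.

Social marginal cost = private MC + MEC = 45.8 + 0.7q.
Set SMC = demand: 45.8 + 0.7q = 240.7 - 2.7q → q* = 57.3235.

q* = 57.3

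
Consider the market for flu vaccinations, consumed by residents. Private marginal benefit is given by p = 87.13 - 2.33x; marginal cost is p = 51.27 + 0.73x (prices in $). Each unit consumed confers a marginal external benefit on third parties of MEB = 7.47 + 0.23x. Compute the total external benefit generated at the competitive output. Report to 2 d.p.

Market equilibrium (private): 51.27 + 0.73x = 87.13 - 2.33x → x_m = 11.7190.
Total external benefit = ∫₀^{x_m} (7.47 + 0.23x) dx = 7.47×11.7190 + ½×0.23×11.7190² = 103.3345.

$103.33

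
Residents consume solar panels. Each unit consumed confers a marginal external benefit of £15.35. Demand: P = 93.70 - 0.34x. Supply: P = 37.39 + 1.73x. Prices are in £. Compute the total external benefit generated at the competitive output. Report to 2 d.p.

Market equilibrium (private): 37.39 + 1.73x = 93.70 - 0.34x → x_m = 27.2029.
Total external benefit = MEB × x_m = 15.35 × 27.2029 = 417.5645.

£417.56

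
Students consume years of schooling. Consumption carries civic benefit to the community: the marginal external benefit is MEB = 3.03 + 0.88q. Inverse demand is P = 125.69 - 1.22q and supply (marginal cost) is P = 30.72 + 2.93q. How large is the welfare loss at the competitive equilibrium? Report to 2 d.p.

DWL = 82.07

Market equilibrium (private): 30.72 + 2.93q = 125.69 - 1.22q → q_m = 22.8843.
Social marginal benefit = demand + MEB = 128.72 - 0.34q.
Set SMB = MC: 128.72 - 0.34q = 30.72 + 2.93q → q* = 29.9694.
Between q* and q_m the wedge SMB − MC runs linearly from 0 to MEB(q_m), so the loss is a triangle.
DWL = ½ × 7.0851 × 23.1682 = 82.0745.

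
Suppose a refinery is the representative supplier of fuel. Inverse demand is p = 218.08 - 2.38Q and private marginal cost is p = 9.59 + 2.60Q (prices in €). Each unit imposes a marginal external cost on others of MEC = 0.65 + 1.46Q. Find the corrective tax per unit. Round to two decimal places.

Social marginal cost = private MC + MEC = 10.24 + 4.06Q.
Set SMC = demand: 10.24 + 4.06Q = 218.08 - 2.38Q → Q* = 32.2733.
The Pigouvian tax equals MEC at Q*: 0.65 + 1.46×32.2733 = 47.7690.

tax = €47.77 per unit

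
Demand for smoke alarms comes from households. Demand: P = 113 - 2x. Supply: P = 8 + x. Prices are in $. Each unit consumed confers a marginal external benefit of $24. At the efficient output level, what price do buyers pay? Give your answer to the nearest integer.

Social marginal benefit = demand + MEB = 137 - 2x.
Set SMB = MC: 137 - 2x = 8 + x → x* = 43.0000.
Consumer price on the demand curve at x*: 113 − 2×43.0000 = 27.0000.

P = $27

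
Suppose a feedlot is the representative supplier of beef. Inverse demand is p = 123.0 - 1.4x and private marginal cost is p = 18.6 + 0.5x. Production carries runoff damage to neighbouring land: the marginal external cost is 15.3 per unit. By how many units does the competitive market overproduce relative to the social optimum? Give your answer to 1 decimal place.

Market equilibrium (private): 18.6 + 0.5x = 123.0 - 1.4x → x_m = 54.9474.
Social marginal cost = private MC + MEC = 33.9 + 0.5x.
Set SMC = demand: 33.9 + 0.5x = 123.0 - 1.4x → x* = 46.8947.
Gap = |54.9474 − 46.8947| = 8.0527.

8.1 units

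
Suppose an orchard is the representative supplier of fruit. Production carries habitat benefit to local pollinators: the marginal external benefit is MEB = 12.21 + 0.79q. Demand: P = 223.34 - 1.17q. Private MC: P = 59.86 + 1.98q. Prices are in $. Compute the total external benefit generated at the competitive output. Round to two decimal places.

Market equilibrium (private): 59.86 + 1.98q = 223.34 - 1.17q → q_m = 51.8984.
Total external benefit = ∫₀^{q_m} (12.21 + 0.79q) dq = 12.21×51.8984 + ½×0.79×51.8984² = 1697.5898.

$1697.59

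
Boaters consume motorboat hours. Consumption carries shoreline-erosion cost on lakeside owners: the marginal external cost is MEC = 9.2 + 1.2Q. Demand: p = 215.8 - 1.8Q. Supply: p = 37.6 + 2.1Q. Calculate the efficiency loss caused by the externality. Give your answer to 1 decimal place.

Market equilibrium (private): 37.6 + 2.1Q = 215.8 - 1.8Q → Q_m = 45.6923.
Social marginal benefit = demand − MEC = 206.6 - 3.0Q.
Set SMB = MC: 206.6 - 3.0Q = 37.6 + 2.1Q → Q* = 33.1373.
The loss is the area between SMB and MC from Q* to Q_m; with linear curves that's a triangle of height MEC(Q_m).
DWL = ½ × 12.5550 × 64.0308 = 401.9533.

DWL = 402.0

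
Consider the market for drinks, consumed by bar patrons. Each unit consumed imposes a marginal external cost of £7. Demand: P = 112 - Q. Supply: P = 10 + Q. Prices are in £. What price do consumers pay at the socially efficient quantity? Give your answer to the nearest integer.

P = £65

Social marginal benefit = demand − MEC = 105 - Q.
Set SMB = MC: 105 - Q = 10 + Q → Q* = 47.5000.
Consumer price on the demand curve at Q*: 112 − 1×47.5000 = 64.5000.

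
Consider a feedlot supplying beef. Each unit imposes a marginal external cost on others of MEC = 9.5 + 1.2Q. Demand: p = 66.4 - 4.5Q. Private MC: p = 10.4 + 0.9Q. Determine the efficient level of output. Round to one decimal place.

Q* = 7.0

Social marginal cost = private MC + MEC = 19.9 + 2.1Q.
Set SMC = demand: 19.9 + 2.1Q = 66.4 - 4.5Q → Q* = 7.0455.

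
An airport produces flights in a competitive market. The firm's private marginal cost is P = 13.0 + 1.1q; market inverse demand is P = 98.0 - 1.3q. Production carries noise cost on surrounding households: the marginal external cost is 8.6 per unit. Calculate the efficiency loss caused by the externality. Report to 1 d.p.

Market equilibrium (private): 13.0 + 1.1q = 98.0 - 1.3q → q_m = 35.4167.
Social marginal cost = private MC + MEC = 21.6 + 1.1q.
Set SMC = demand: 21.6 + 1.1q = 98.0 - 1.3q → q* = 31.8333.
The loss is the area between SMC and demand from q* to q_m; with linear curves that's a triangle of height MEC(q_m).
DWL = ½ × 3.5834 × 8.6000 = 15.4086.

DWL = 15.4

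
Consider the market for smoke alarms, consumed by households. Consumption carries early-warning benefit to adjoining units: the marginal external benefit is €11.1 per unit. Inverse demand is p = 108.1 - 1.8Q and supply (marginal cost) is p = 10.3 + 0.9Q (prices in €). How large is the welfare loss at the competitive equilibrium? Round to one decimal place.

Market equilibrium (private): 10.3 + 0.9Q = 108.1 - 1.8Q → Q_m = 36.2222.
Social marginal benefit = demand + MEB = 119.2 - 1.8Q.
Set SMB = MC: 119.2 - 1.8Q = 10.3 + 0.9Q → Q* = 40.3333.
Height of the DWL triangle at Q_m is SMB(Q_m) − MC(Q_m) = MEB(Q_m) = 11.1000.
DWL = ½ × 4.1111 × 11.1000 = 22.8166.

DWL = €22.8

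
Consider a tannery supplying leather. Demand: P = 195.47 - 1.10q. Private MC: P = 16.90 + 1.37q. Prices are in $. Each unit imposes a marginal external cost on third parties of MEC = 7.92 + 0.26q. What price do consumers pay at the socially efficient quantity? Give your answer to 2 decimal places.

P = $126.71

Social marginal cost = private MC + MEC = 24.82 + 1.63q.
Set SMC = demand: 24.82 + 1.63q = 195.47 - 1.10q → q* = 62.5092.
Consumer price on the demand curve at q*: 195.47 − 1.10×62.5092 = 126.7099.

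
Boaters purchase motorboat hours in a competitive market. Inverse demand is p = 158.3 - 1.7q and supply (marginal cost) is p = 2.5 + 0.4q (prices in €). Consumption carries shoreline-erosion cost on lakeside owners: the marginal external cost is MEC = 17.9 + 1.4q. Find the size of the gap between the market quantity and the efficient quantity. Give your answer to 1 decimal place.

Market equilibrium (private): 2.5 + 0.4q = 158.3 - 1.7q → q_m = 74.1905.
Social marginal benefit = demand − MEC = 140.4 - 3.1q.
Set SMB = MC: 140.4 - 3.1q = 2.5 + 0.4q → q* = 39.4000.
Gap = |74.1905 − 39.4000| = 34.7905.

34.8 units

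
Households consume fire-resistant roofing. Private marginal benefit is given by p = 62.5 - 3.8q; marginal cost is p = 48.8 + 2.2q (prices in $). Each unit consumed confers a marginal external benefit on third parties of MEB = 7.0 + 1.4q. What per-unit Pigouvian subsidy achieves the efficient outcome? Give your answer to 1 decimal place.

subsidy = $13.3 per unit

Social marginal benefit = demand + MEB = 69.5 - 2.4q.
Set SMB = MC: 69.5 - 2.4q = 48.8 + 2.2q → q* = 4.5000.
The Pigouvian subsidy equals MEB at q*: 7.0 + 1.4×4.5000 = 13.3000.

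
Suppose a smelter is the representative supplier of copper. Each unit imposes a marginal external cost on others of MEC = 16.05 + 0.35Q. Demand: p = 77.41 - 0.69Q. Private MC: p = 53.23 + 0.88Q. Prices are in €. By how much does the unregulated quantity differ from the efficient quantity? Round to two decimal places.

11.17 units

Market equilibrium (private): 53.23 + 0.88Q = 77.41 - 0.69Q → Q_m = 15.4013.
Social marginal cost = private MC + MEC = 69.28 + 1.23Q.
Set SMC = demand: 69.28 + 1.23Q = 77.41 - 0.69Q → Q* = 4.2344.
Gap = |15.4013 − 4.2344| = 11.1669.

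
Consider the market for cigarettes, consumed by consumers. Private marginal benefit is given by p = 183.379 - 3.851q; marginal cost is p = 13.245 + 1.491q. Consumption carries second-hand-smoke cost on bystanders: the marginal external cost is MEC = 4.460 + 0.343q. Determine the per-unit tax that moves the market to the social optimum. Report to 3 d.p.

tax = 14.456 per unit

Social marginal benefit = demand − MEC = 178.919 - 4.194q.
Set SMB = MC: 178.919 - 4.194q = 13.245 + 1.491q → q* = 29.1423.
The Pigouvian tax equals MEC at q*: 4.460 + 0.343×29.1423 = 14.4558.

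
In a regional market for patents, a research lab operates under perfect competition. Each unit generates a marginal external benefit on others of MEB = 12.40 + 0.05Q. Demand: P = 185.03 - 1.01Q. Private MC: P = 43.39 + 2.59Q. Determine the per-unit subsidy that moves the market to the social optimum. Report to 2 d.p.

subsidy = 14.57 per unit

Social marginal cost = private MC − MEB = 30.99 + 2.54Q.
Set SMC = demand: 30.99 + 2.54Q = 185.03 - 1.01Q → Q* = 43.3915.
The Pigouvian subsidy equals MEB at Q*: 12.40 + 0.05×43.3915 = 14.5696.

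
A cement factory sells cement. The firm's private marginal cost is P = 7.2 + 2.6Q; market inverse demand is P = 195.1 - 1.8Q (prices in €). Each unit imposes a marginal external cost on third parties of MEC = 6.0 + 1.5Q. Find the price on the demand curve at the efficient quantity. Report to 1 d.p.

Social marginal cost = private MC + MEC = 13.2 + 4.1Q.
Set SMC = demand: 13.2 + 4.1Q = 195.1 - 1.8Q → Q* = 30.8305.
Consumer price on the demand curve at Q*: 195.1 − 1.8×30.8305 = 139.6051.

P = €139.6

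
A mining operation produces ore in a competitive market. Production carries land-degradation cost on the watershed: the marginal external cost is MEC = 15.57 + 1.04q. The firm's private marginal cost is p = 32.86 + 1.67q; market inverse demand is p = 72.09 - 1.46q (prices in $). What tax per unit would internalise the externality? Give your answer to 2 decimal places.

Social marginal cost = private MC + MEC = 48.43 + 2.71q.
Set SMC = demand: 48.43 + 2.71q = 72.09 - 1.46q → q* = 5.6739.
The Pigouvian tax equals MEC at q*: 15.57 + 1.04×5.6739 = 21.4709.

tax = $21.47 per unit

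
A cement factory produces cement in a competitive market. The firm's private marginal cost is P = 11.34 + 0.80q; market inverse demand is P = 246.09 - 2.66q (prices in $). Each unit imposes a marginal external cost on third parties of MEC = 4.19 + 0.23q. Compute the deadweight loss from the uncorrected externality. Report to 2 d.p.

DWL = $53.09

Market equilibrium (private): 11.34 + 0.80q = 246.09 - 2.66q → q_m = 67.8468.
Social marginal cost = private MC + MEC = 15.53 + 1.03q.
Set SMC = demand: 15.53 + 1.03q = 246.09 - 2.66q → q* = 62.4824.
The welfare-loss triangle has base |q_m − q*| and height MEC(q_m) (the vertical gap between SMC and demand is zero at q* and MEC at q_m).
DWL = ½ × 5.3644 × 19.7948 = 53.0936.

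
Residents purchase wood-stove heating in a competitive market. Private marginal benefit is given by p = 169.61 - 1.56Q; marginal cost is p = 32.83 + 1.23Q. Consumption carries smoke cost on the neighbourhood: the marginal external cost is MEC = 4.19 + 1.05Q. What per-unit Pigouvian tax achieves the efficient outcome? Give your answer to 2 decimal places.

Social marginal benefit = demand − MEC = 165.42 - 2.61Q.
Set SMB = MC: 165.42 - 2.61Q = 32.83 + 1.23Q → Q* = 34.5286.
The Pigouvian tax equals MEC at Q*: 4.19 + 1.05×34.5286 = 40.4450.

tax = 40.45 per unit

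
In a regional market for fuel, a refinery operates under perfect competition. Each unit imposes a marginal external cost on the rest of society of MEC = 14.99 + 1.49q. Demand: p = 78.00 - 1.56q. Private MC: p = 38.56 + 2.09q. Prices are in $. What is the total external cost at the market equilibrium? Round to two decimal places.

$248.96

Market equilibrium (private): 38.56 + 2.09q = 78.00 - 1.56q → q_m = 10.8055.
Total external cost = ∫₀^{q_m} (14.99 + 1.49q) dq = 14.99×10.8055 + ½×1.49×10.8055² = 248.9598.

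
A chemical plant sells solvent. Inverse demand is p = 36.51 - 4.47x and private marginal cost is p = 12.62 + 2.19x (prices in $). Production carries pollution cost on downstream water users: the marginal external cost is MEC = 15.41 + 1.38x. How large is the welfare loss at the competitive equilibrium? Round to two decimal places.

Market equilibrium (private): 12.62 + 2.19x = 36.51 - 4.47x → x_m = 3.5871.
Social marginal cost = private MC + MEC = 28.03 + 3.57x.
Set SMC = demand: 28.03 + 3.57x = 36.51 - 4.47x → x* = 1.0547.
Height of the DWL triangle at x_m is SMC(x_m) − demand(x_m) = MEC(x_m) = 20.3602.
DWL = ½ × 2.5324 × 20.3602 = 25.7801.

DWL = $25.78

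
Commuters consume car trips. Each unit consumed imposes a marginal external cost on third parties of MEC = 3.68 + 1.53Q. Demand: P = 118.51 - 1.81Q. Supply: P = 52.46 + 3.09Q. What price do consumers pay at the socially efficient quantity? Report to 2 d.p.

Social marginal benefit = demand − MEC = 114.83 - 3.34Q.
Set SMB = MC: 114.83 - 3.34Q = 52.46 + 3.09Q → Q* = 9.6998.
Consumer price on the demand curve at Q*: 118.51 − 1.81×9.6998 = 100.9534.

P = 100.95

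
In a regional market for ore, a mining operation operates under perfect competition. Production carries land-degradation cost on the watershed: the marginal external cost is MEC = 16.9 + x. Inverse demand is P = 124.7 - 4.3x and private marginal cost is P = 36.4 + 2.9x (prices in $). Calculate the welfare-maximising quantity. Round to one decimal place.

x* = 8.7

Social marginal cost = private MC + MEC = 53.3 + 3.9x.
Set SMC = demand: 53.3 + 3.9x = 124.7 - 4.3x → x* = 8.7073.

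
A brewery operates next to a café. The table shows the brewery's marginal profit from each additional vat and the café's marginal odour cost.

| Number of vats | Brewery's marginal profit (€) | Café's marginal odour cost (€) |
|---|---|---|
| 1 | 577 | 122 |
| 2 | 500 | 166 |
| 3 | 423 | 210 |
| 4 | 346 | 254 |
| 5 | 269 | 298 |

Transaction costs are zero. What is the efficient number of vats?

Bargaining reaches the level where marginal profit last exceeds marginal odour cost.
That holds through level 4 (346 ≥ 254) but not at 5 (269 < 298).

4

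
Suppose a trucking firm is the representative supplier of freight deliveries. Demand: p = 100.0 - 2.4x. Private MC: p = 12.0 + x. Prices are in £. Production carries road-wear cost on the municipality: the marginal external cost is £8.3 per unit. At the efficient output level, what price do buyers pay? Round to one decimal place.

P = £43.7

Social marginal cost = private MC + MEC = 20.3 + x.
Set SMC = demand: 20.3 + x = 100.0 - 2.4x → x* = 23.4412.
Consumer price on the demand curve at x*: 100.0 − 2.4×23.4412 = 43.7411.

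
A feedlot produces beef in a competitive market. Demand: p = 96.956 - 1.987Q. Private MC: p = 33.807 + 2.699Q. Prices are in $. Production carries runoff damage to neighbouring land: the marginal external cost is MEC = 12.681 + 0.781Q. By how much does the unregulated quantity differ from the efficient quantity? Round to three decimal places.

Market equilibrium (private): 33.807 + 2.699Q = 96.956 - 1.987Q → Q_m = 13.4761.
Social marginal cost = private MC + MEC = 46.488 + 3.480Q.
Set SMC = demand: 46.488 + 3.480Q = 96.956 - 1.987Q → Q* = 9.2314.
Gap = |13.4761 − 9.2314| = 4.2447.

4.245 units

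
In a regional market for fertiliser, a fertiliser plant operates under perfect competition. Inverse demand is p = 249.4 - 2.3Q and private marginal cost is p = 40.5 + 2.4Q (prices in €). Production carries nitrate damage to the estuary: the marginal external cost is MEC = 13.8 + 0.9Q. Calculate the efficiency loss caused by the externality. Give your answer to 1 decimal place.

Market equilibrium (private): 40.5 + 2.4Q = 249.4 - 2.3Q → Q_m = 44.4468.
Social marginal cost = private MC + MEC = 54.3 + 3.3Q.
Set SMC = demand: 54.3 + 3.3Q = 249.4 - 2.3Q → Q* = 34.8393.
Height of the DWL triangle at Q_m is SMC(Q_m) − demand(Q_m) = MEC(Q_m) = 53.8021.
DWL = ½ × 9.6075 × 53.8021 = 258.4518.

DWL = €258.5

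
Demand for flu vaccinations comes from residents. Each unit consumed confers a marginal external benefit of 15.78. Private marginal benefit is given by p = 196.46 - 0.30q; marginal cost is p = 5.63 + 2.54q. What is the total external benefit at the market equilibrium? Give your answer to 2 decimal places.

1060.32

Market equilibrium (private): 5.63 + 2.54q = 196.46 - 0.30q → q_m = 67.1937.
Total external benefit = MEB × q_m = 15.78 × 67.1937 = 1060.3166.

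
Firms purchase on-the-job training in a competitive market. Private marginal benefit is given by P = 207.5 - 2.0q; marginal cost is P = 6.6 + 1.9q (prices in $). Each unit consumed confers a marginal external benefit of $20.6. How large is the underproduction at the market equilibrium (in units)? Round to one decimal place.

Market equilibrium (private): 6.6 + 1.9q = 207.5 - 2.0q → q_m = 51.5128.
Social marginal benefit = demand + MEB = 228.1 - 2.0q.
Set SMB = MC: 228.1 - 2.0q = 6.6 + 1.9q → q* = 56.7949.
Gap = |51.5128 − 56.7949| = 5.2821.

5.3 units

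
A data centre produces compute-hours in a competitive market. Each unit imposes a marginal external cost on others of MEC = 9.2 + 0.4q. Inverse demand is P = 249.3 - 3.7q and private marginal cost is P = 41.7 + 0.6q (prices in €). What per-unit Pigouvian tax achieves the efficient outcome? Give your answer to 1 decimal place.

Social marginal cost = private MC + MEC = 50.9 + q.
Set SMC = demand: 50.9 + q = 249.3 - 3.7q → q* = 42.2128.
The Pigouvian tax equals MEC at q*: 9.2 + 0.4×42.2128 = 26.0851.

tax = €26.1 per unit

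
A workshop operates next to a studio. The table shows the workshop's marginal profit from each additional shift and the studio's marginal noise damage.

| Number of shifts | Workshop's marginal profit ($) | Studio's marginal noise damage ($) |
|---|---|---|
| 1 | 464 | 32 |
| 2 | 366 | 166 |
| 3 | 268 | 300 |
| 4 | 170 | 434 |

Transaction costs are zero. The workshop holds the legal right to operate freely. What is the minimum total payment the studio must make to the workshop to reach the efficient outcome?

$438

Left alone the workshop would choose level 4 (marginal profit stays positive).
Efficient level: k* = 2 (marginal profit ≥ marginal noise damage through 2).
The studio must at least cover the workshop's forgone profit from cutting 4→2: 268 + 170 = 438.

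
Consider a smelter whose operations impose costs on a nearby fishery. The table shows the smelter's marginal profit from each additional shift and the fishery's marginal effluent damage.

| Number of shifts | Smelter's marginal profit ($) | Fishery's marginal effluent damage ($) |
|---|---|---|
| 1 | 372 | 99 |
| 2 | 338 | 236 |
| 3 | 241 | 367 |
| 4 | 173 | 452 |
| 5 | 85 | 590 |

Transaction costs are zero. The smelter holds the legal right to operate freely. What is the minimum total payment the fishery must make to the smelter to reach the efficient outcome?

$499

Left alone the smelter would choose level 5 (marginal profit stays positive).
Efficient level: k* = 2 (marginal profit ≥ marginal effluent damage through 2).
The fishery must at least cover the smelter's forgone profit from cutting 5→2: 241 + 173 + 85 = 499.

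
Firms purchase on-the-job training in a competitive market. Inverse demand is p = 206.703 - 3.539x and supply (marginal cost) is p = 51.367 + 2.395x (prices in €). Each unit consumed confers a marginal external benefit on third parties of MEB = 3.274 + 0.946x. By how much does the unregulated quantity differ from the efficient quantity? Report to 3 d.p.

Market equilibrium (private): 51.367 + 2.395x = 206.703 - 3.539x → x_m = 26.1773.
Social marginal benefit = demand + MEB = 209.977 - 2.593x.
Set SMB = MC: 209.977 - 2.593x = 51.367 + 2.395x → x* = 31.7983.
Gap = |26.1773 − 31.7983| = 5.6210.

5.621 units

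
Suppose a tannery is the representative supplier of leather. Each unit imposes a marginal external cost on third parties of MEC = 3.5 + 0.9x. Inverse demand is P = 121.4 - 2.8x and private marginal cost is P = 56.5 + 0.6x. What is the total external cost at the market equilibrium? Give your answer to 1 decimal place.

Market equilibrium (private): 56.5 + 0.6x = 121.4 - 2.8x → x_m = 19.0882.
Total external cost = ∫₀^{x_m} (3.5 + 0.9x) dx = 3.5×19.0882 + ½×0.9×19.0882² = 230.7704.

230.8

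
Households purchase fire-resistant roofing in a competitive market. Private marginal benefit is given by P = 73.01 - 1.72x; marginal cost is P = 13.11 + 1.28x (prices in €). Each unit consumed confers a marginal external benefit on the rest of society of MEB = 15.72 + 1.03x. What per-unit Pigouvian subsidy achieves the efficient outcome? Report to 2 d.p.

Social marginal benefit = demand + MEB = 88.73 - 0.69x.
Set SMB = MC: 88.73 - 0.69x = 13.11 + 1.28x → x* = 38.3858.
The Pigouvian subsidy equals MEB at x*: 15.72 + 1.03×38.3858 = 55.2574.

subsidy = €55.26 per unit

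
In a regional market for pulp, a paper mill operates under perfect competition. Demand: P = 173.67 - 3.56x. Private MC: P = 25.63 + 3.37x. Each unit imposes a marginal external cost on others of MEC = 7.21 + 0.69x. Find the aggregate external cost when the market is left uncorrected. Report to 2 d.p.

311.46

Market equilibrium (private): 25.63 + 3.37x = 173.67 - 3.56x → x_m = 21.3622.
Total external cost = ∫₀^{x_m} (7.21 + 0.69x) dx = 7.21×21.3622 + ½×0.69×21.3622² = 311.4600.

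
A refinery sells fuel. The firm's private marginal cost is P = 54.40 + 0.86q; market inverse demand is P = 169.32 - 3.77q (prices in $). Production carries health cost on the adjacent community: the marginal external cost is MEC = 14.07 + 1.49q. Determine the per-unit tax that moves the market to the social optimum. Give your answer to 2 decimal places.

tax = $38.62 per unit

Social marginal cost = private MC + MEC = 68.47 + 2.35q.
Set SMC = demand: 68.47 + 2.35q = 169.32 - 3.77q → q* = 16.4788.
The Pigouvian tax equals MEC at q*: 14.07 + 1.49×16.4788 = 38.6234.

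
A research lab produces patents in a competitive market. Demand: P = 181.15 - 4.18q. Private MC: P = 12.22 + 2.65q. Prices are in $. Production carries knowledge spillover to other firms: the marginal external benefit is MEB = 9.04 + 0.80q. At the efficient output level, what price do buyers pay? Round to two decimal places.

P = $57.78

Social marginal cost = private MC − MEB = 3.18 + 1.85q.
Set SMC = demand: 3.18 + 1.85q = 181.15 - 4.18q → q* = 29.5141.
Consumer price on the demand curve at q*: 181.15 − 4.18×29.5141 = 57.7811.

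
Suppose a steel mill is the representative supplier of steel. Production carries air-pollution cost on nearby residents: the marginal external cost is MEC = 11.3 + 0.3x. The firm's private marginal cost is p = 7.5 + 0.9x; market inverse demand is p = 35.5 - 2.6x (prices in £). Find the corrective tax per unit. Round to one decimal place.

tax = £12.6 per unit

Social marginal cost = private MC + MEC = 18.8 + 1.2x.
Set SMC = demand: 18.8 + 1.2x = 35.5 - 2.6x → x* = 4.3947.
The Pigouvian tax equals MEC at x*: 11.3 + 0.3×4.3947 = 12.6184.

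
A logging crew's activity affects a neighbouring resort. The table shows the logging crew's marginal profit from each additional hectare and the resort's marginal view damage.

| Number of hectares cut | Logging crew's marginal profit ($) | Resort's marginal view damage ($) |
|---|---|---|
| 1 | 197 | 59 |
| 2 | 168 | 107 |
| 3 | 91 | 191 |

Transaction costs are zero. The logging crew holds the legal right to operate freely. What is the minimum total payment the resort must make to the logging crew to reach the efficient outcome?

Left alone the logging crew would choose level 3 (marginal profit stays positive).
Efficient level: k* = 2 (marginal profit ≥ marginal view damage through 2).
The resort must at least cover the logging crew's forgone profit from cutting 3→2: 91 = 91.

$91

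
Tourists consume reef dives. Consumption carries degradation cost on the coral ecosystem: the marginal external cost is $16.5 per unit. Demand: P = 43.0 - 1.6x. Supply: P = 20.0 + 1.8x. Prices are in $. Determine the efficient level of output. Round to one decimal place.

Social marginal benefit = demand − MEC = 26.5 - 1.6x.
Set SMB = MC: 26.5 - 1.6x = 20.0 + 1.8x → x* = 1.9118.

x* = 1.9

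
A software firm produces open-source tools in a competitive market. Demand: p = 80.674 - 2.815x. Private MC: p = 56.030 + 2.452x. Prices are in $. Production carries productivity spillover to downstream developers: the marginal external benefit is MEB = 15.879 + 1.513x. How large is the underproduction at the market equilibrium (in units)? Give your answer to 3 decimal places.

6.116 units

Market equilibrium (private): 56.030 + 2.452x = 80.674 - 2.815x → x_m = 4.6789.
Social marginal cost = private MC − MEB = 40.151 + 0.939x.
Set SMC = demand: 40.151 + 0.939x = 80.674 - 2.815x → x* = 10.7946.
Gap = |4.6789 − 10.7946| = 6.1157.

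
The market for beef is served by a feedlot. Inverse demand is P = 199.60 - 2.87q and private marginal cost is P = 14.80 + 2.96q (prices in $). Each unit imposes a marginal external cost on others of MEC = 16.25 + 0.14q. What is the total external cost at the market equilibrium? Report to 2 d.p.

$585.43

Market equilibrium (private): 14.80 + 2.96q = 199.60 - 2.87q → q_m = 31.6981.
Total external cost = ∫₀^{q_m} (16.25 + 0.14q) dq = 16.25×31.6981 + ½×0.14×31.6981² = 585.4280.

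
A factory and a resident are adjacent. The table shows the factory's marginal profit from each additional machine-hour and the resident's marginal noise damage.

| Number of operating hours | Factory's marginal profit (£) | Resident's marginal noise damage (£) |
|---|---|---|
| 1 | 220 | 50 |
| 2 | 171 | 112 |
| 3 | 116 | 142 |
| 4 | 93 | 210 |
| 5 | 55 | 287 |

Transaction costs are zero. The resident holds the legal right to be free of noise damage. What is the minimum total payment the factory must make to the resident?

£162

Efficient level: marginal profit ≥ marginal noise damage through level 2, so k* = 2.
With the resident holding the right, the factory must at least compensate total damage at k*: 50 + 112 = 162.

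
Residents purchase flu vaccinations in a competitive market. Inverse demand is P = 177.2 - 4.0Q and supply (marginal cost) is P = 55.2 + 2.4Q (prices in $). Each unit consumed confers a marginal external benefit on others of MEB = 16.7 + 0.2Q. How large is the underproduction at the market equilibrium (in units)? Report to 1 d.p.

Market equilibrium (private): 55.2 + 2.4Q = 177.2 - 4.0Q → Q_m = 19.0625.
Social marginal benefit = demand + MEB = 193.9 - 3.8Q.
Set SMB = MC: 193.9 - 3.8Q = 55.2 + 2.4Q → Q* = 22.3710.
Gap = |19.0625 − 22.3710| = 3.3085.

3.3 units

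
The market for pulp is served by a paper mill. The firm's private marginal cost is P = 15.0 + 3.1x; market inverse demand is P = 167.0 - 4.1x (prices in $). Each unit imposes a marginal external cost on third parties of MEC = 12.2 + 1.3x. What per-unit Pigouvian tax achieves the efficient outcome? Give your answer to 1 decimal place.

Social marginal cost = private MC + MEC = 27.2 + 4.4x.
Set SMC = demand: 27.2 + 4.4x = 167.0 - 4.1x → x* = 16.4471.
The Pigouvian tax equals MEC at x*: 12.2 + 1.3×16.4471 = 33.5812.

tax = $33.6 per unit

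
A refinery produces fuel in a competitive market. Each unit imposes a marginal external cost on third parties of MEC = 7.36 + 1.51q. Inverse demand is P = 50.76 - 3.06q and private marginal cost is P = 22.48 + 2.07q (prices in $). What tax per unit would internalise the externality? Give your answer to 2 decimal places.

tax = $12.12 per unit

Social marginal cost = private MC + MEC = 29.84 + 3.58q.
Set SMC = demand: 29.84 + 3.58q = 50.76 - 3.06q → q* = 3.1506.
The Pigouvian tax equals MEC at q*: 7.36 + 1.51×3.1506 = 12.1174.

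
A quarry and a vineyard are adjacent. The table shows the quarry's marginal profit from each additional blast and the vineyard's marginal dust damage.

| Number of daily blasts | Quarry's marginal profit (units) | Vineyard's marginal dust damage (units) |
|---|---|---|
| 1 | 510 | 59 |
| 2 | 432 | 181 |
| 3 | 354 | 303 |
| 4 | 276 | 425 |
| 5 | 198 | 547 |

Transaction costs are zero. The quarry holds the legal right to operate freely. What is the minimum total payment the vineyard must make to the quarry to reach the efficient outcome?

474

Left alone the quarry would choose level 5 (marginal profit stays positive).
Efficient level: k* = 3 (marginal profit ≥ marginal dust damage through 3).
The vineyard must at least cover the quarry's forgone profit from cutting 5→3: 276 + 198 = 474.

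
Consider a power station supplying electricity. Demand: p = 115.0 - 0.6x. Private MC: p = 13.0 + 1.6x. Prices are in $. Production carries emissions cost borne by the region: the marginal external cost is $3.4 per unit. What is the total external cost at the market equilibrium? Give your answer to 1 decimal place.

Market equilibrium (private): 13.0 + 1.6x = 115.0 - 0.6x → x_m = 46.3636.
Total external cost = MEC × x_m = 3.4 × 46.3636 = 157.6362.

$157.6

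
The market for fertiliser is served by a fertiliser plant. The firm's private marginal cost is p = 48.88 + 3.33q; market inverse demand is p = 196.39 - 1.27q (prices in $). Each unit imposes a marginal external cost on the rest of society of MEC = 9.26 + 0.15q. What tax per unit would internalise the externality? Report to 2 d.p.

Social marginal cost = private MC + MEC = 58.14 + 3.48q.
Set SMC = demand: 58.14 + 3.48q = 196.39 - 1.27q → q* = 29.1053.
The Pigouvian tax equals MEC at q*: 9.26 + 0.15×29.1053 = 13.6258.

tax = $13.63 per unit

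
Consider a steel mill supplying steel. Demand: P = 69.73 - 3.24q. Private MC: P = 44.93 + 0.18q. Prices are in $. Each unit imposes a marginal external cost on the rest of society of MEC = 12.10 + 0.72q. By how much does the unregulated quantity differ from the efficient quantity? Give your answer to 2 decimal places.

4.18 units

Market equilibrium (private): 44.93 + 0.18q = 69.73 - 3.24q → q_m = 7.2515.
Social marginal cost = private MC + MEC = 57.03 + 0.90q.
Set SMC = demand: 57.03 + 0.90q = 69.73 - 3.24q → q* = 3.0676.
Gap = |7.2515 − 3.0676| = 4.1839.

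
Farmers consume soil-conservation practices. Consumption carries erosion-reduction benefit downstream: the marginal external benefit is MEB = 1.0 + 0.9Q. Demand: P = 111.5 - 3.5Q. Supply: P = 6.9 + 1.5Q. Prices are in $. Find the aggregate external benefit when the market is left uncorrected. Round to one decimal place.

$217.9

Market equilibrium (private): 6.9 + 1.5Q = 111.5 - 3.5Q → Q_m = 20.9200.
Total external benefit = ∫₀^{Q_m} (1.0 + 0.9Q) dQ = 1.0×20.9200 + ½×0.9×20.9200² = 217.8609.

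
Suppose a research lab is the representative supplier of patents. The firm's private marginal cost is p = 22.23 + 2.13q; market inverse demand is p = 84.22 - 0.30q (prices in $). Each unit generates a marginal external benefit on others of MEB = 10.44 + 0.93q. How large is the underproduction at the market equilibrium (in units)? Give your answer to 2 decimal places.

22.78 units

Market equilibrium (private): 22.23 + 2.13q = 84.22 - 0.30q → q_m = 25.5103.
Social marginal cost = private MC − MEB = 11.79 + 1.20q.
Set SMC = demand: 11.79 + 1.20q = 84.22 - 0.30q → q* = 48.2867.
Gap = |25.5103 − 48.2867| = 22.7764.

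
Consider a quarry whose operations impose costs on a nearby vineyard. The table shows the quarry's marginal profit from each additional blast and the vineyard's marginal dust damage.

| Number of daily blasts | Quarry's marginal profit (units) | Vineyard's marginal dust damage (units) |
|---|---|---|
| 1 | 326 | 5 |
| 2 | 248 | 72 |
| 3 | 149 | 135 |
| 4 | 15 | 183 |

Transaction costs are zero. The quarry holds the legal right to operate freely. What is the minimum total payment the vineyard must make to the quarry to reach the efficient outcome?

Left alone the quarry would choose level 4 (marginal profit stays positive).
Efficient level: k* = 3 (marginal profit ≥ marginal dust damage through 3).
The vineyard must at least cover the quarry's forgone profit from cutting 4→3: 15 = 15.

15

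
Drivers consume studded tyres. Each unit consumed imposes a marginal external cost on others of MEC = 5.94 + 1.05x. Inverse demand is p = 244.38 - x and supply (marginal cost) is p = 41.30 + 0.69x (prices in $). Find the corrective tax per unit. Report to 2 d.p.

tax = $81.49 per unit

Social marginal benefit = demand − MEC = 238.44 - 2.05x.
Set SMB = MC: 238.44 - 2.05x = 41.30 + 0.69x → x* = 71.9489.
The Pigouvian tax equals MEC at x*: 5.94 + 1.05×71.9489 = 81.4863.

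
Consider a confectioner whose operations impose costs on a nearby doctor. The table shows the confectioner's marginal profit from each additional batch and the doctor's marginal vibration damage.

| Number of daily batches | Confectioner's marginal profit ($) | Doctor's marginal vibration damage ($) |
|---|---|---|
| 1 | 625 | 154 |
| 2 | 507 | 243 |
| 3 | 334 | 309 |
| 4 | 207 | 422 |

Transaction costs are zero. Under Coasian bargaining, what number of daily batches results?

3

Bargaining reaches the level where marginal profit last exceeds marginal vibration damage.
That holds through level 3 (334 ≥ 309) but not at 4 (207 < 422).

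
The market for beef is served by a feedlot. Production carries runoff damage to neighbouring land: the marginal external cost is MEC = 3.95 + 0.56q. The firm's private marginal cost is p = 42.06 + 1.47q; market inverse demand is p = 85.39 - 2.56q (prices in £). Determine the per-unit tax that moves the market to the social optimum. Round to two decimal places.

Social marginal cost = private MC + MEC = 46.01 + 2.03q.
Set SMC = demand: 46.01 + 2.03q = 85.39 - 2.56q → q* = 8.5795.
The Pigouvian tax equals MEC at q*: 3.95 + 0.56×8.5795 = 8.7545.

tax = £8.75 per unit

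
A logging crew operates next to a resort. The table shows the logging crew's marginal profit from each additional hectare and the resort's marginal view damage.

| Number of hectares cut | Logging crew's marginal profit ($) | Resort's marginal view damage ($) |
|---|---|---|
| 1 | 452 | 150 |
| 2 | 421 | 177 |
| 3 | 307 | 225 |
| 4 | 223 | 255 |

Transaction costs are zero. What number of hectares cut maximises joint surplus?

3

Bargaining reaches the level where marginal profit last exceeds marginal view damage.
That holds through level 3 (307 ≥ 225) but not at 4 (223 < 255).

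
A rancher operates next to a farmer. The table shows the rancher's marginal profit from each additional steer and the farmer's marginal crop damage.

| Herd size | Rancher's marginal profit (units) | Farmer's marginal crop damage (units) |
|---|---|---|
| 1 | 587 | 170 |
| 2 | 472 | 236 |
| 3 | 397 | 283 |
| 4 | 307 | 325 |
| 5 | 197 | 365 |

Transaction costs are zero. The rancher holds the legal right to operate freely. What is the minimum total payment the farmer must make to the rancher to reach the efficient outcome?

504

Left alone the rancher would choose level 5 (marginal profit stays positive).
Efficient level: k* = 3 (marginal profit ≥ marginal crop damage through 3).
The farmer must at least cover the rancher's forgone profit from cutting 5→3: 307 + 197 = 504.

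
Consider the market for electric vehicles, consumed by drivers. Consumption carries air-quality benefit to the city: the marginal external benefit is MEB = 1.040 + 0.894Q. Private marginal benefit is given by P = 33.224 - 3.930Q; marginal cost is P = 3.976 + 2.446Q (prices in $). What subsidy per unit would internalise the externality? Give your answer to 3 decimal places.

subsidy = $5.979 per unit

Social marginal benefit = demand + MEB = 34.264 - 3.036Q.
Set SMB = MC: 34.264 - 3.036Q = 3.976 + 2.446Q → Q* = 5.5250.
The Pigouvian subsidy equals MEB at Q*: 1.040 + 0.894×5.5250 = 5.9794.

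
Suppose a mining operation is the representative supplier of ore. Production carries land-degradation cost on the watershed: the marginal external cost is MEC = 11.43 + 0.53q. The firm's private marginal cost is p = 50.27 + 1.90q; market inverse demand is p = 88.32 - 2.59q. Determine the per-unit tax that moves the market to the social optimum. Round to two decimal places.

Social marginal cost = private MC + MEC = 61.70 + 2.43q.
Set SMC = demand: 61.70 + 2.43q = 88.32 - 2.59q → q* = 5.3028.
The Pigouvian tax equals MEC at q*: 11.43 + 0.53×5.3028 = 14.2405.

tax = 14.24 per unit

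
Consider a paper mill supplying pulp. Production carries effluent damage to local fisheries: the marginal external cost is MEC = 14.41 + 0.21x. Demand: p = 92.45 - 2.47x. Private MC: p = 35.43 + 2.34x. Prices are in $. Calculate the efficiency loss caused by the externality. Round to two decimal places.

Market equilibrium (private): 35.43 + 2.34x = 92.45 - 2.47x → x_m = 11.8545.
Social marginal cost = private MC + MEC = 49.84 + 2.55x.
Set SMC = demand: 49.84 + 2.55x = 92.45 - 2.47x → x* = 8.4880.
The loss is the area between SMC and demand from x* to x_m; with linear curves that's a triangle of height MEC(x_m).
DWL = ½ × 3.3665 × 16.8994 = 28.4459.

DWL = $28.45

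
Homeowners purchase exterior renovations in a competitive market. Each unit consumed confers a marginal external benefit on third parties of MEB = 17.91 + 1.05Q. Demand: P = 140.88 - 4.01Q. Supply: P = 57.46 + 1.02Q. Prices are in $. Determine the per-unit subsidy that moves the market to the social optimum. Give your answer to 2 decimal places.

Social marginal benefit = demand + MEB = 158.79 - 2.96Q.
Set SMB = MC: 158.79 - 2.96Q = 57.46 + 1.02Q → Q* = 25.4598.
The Pigouvian subsidy equals MEB at Q*: 17.91 + 1.05×25.4598 = 44.6428.

subsidy = $44.64 per unit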